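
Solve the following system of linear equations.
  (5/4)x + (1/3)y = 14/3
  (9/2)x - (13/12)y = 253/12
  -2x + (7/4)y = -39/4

Row-reduce:
R1 ← R1 / (5/4).
R2 ← R2 − 9/2·R1.
R3 ← R3 + 2·R1.
R2 ← R2 / (-137/60).
R1 ← R1 − 4/15·R2.
R3 ← R3 − 137/60·R2.
Row 3 reduces to 0 = 2, a contradiction. The system is inconsistent.

no solution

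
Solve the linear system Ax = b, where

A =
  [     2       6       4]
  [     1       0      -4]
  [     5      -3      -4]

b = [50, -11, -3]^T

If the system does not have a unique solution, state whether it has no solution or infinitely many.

x_1 = 5, x_2 = 4, x_3 = 4

Row-reduce the augmented matrix:
R1 ← R1 / (2).
R2 ← R2 − 1·R1.
R3 ← R3 − 5·R1.
R2 ← R2 / (-3).
R1 ← R1 − 3·R2.
R3 ← R3 + 18·R2.
R3 ← R3 / (22).
R1 ← R1 + 4·R3.
R2 ← R2 − 2·R3.
Reading off the reduced rows gives x_1 = 5, x_2 = 4, x_3 = 4.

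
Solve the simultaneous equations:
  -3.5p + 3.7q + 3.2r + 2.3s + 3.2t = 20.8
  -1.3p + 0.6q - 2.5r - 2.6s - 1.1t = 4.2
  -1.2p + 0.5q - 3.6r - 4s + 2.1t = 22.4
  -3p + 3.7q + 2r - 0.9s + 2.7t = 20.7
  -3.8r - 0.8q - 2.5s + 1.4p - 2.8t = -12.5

Row-reduce the augmented matrix:
R1 ← R1 / (-7/2).
R2 ← R2 + 13/10·R1.
R3 ← R3 + 6/5·R1.
R4 ← R4 + 3·R1.
R5 ← R5 − 7/5·R1.
R2 ← R2 / (-271/350).
R1 ← R1 + 37/35·R2.
R3 ← R3 + 269/350·R2.
R4 ← R4 − 37/70·R2.
R5 ← R5 − 17/25·R2.
R3 ← R3 / (-2807/2710).
R1 ← R1 − 1117/271·R3.
R2 ← R2 − 1291/271·R3.
R4 ← R4 + 8837/2710·R3.
R5 ← R5 + 7804/1355·R3.
R4 ← R4 / (-26629/28070).
R1 ← R1 + 3795/2807·R4.
R2 ← R2 + 5032/2807·R4.
R3 ← R3 − 3685/2807·R4.
R5 ← R5 − 82729/28070·R4.
R5 ← R5 / (-252337/4295).
R1 ← R1 − 27677/859·R5.
R2 ← R2 − 34815/859·R5.
R3 ← R3 + 16878/859·R5.
R4 ← R4 − 10788/859·R5.
Reading off the reduced rows gives p = -4, q = -1, r = -1, s = -1, t = 5.

p = -4, q = -1, r = -1, s = -1, t = 5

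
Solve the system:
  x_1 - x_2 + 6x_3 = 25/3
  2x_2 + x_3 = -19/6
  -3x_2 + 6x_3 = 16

Row-reduce the augmented matrix:
R2 ← R2 / (2).
R1 ← R1 + 1·R2.
R3 ← R3 + 3·R2.
R3 ← R3 / (15/2).
R1 ← R1 − 13/2·R3.
R2 ← R2 − 1/2·R3.
Reading off the reduced rows gives x_1 = -3, x_2 = -7/3, x_3 = 3/2.

x_1 = -3, x_2 = -7/3, x_3 = 3/2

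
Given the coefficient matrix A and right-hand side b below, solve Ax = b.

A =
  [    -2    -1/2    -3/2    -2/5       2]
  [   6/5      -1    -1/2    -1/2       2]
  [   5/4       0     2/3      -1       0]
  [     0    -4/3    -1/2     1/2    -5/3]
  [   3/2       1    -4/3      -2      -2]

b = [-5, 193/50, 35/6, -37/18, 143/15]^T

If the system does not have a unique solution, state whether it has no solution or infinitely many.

x_1 = 14/5, x_2 = 2/3, x_3 = 0, x_4 = -7/3, x_5 = 0

Row-reduce the augmented matrix:
R1 ← R1 / (-2).
R2 ← R2 − 6/5·R1.
R3 ← R3 − 5/4·R1.
R5 ← R5 − 3/2·R1.
R2 ← R2 / (-13/10).
R1 ← R1 − 1/4·R2.
R3 ← R3 + 5/16·R2.
R4 ← R4 + 4/3·R2.
R5 ← R5 − 5/8·R2.
R3 ← R3 / (41/624).
R1 ← R1 − 25/52·R3.
R2 ← R2 − 14/13·R3.
R4 ← R4 − 73/78·R3.
R5 ← R5 + 977/312·R3.
R4 ← R4 / (10166/615).
R1 ← R1 − 324/41·R4.
R2 ← R2 − 3719/205·R4.
R3 ← R3 + 669/41·R4.
R5 ← R5 + 11019/205·R4.
R5 ← R5 / (-146477/10166).
R1 ← R1 − 8830/5083·R5.
R2 ← R2 − 26485/10166·R5.
R3 ← R3 + 43995/10166·R5.
R4 ← R4 + 7255/10166·R5.
Reading off the reduced rows gives x_1 = 14/5, x_2 = 2/3, x_3 = 0, x_4 = -7/3, x_5 = 0.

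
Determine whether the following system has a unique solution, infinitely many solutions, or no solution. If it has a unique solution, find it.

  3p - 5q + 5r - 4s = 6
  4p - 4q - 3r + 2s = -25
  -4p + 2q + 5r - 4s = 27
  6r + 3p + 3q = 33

p = 1, q = 4, r = 3, s = -2

Row-reduce the augmented matrix:
R1 ← R1 / (3).
R2 ← R2 − 4·R1.
R3 ← R3 + 4·R1.
R4 ← R4 − 3·R1.
R2 ← R2 / (8/3).
R1 ← R1 + 5/3·R2.
R3 ← R3 + 14/3·R2.
R4 ← R4 − 8·R2.
R3 ← R3 / (-21/4).
R1 ← R1 + 35/8·R3.
R2 ← R2 + 29/8·R3.
R4 ← R4 − 30·R3.
R4 ← R4 / (2).
R1 ← R1 − 1/3·R4.
R2 ← R2 − 1/3·R4.
R3 ← R3 + 2/3·R4.
Reading off the reduced rows gives p = 1, q = 4, r = 3, s = -2.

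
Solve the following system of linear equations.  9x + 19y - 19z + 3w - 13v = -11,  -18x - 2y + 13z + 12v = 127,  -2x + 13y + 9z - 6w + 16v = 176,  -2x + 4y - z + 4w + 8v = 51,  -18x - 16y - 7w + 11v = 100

x = -5, y = 5, z = -1, w = -5, v = 5

Row-reduce the augmented matrix:
R1 ← R1 / (9).
R2 ← R2 + 18·R1.
R3 ← R3 + 2·R1.
R4 ← R4 + 2·R1.
R5 ← R5 + 18·R1.
R2 ← R2 / (36).
R1 ← R1 − 19/9·R2.
R3 ← R3 − 155/9·R2.
R4 ← R4 − 74/9·R2.
R5 ← R5 − 22·R2.
R3 ← R3 / (5423/324).
R1 ← R1 + 209/324·R3.
R2 ← R2 + 25/36·R3.
R4 ← R4 − 79/162·R3.
R5 ← R5 + 409/18·R3.
R4 ← R4 / (19172/5423).
R1 ← R1 + 165/493·R4.
R2 ← R2 + 942/5423·R4.
R3 ← R3 + 2658/5423·R4.
R5 ← R5 + 85703/5423·R4.
R5 ← R5 / (263655/4793).
R1 ← R1 − 4179/4793·R5.
R2 ← R2 − 3896/4793·R5.
R3 ← R3 − 10810/4793·R5.
R4 ← R4 − 10482/4793·R5.
Reading off the reduced rows gives x = -5, y = 5, z = -1, w = -5, v = 5.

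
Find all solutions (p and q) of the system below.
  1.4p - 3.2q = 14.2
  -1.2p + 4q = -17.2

Row-reduce the augmented matrix:
R1 ← R1 / (7/5).
R2 ← R2 + 6/5·R1.
R2 ← R2 / (44/35).
R1 ← R1 + 16/7·R2.
Reading off the reduced rows gives p = 1, q = -4.

p = 1, q = -4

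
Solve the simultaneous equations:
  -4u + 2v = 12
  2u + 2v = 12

Row-reduce the augmented matrix:
R1 ← R1 / (-4).
R2 ← R2 − 2·R1.
R2 ← R2 / (3).
R1 ← R1 + 1/2·R2.
Reading off the reduced rows gives u = 0, v = 6.

u = 0, v = 6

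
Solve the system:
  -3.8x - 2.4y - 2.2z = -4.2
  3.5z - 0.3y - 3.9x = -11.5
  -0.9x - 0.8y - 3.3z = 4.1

x = 1, y = 2, z = -2

Row-reduce the augmented matrix:
R1 ← R1 / (-19/5).
R2 ← R2 + 39/10·R1.
R3 ← R3 + 9/10·R1.
R2 ← R2 / (411/190).
R1 ← R1 − 12/19·R2.
R3 ← R3 + 22/95·R2.
R3 ← R3 / (-4444/2055).
R1 ← R1 + 151/137·R3.
R2 ← R2 − 1094/411·R3.
Reading off the reduced rows gives x = 1, y = 2, z = -2.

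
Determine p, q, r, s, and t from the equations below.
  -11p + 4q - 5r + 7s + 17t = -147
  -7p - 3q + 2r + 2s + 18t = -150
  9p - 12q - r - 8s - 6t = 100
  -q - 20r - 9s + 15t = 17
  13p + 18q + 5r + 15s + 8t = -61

p = 4, q = 0, r = -4, s = -3, t = -6

Row-reduce the augmented matrix:
R1 ← R1 / (-11).
R2 ← R2 + 7·R1.
R3 ← R3 − 9·R1.
R5 ← R5 − 13·R1.
R2 ← R2 / (-61/11).
R1 ← R1 + 4/11·R2.
R3 ← R3 + 96/11·R2.
R4 ← R4 + 1·R2.
R5 ← R5 − 250/11·R2.
R3 ← R3 / (-808/61).
R1 ← R1 − 7/61·R3.
R2 ← R2 + 57/61·R3.
R4 ← R4 + 1277/61·R3.
R5 ← R5 − 1240/61·R3.
R4 ← R4 / (-8945/808).
R1 ← R1 + 373/808·R4.
R2 ← R2 − 267/808·R4.
R3 ← R3 + 97/808·R4.
R5 ← R5 − 1581/101·R4.
R5 ← R5 / (709147/8945).
R1 ← R1 + 25412/8945·R5.
R2 ← R2 + 4352/8945·R5.
R3 ← R3 − 442/8945·R5.
R4 ← R4 + 15407/8945·R5.
Reading off the reduced rows gives p = 4, q = 0, r = -4, s = -3, t = -6.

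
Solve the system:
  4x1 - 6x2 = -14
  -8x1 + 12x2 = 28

Row-reduce:
R1 ← R1 / (4).
R2 ← R2 + 8·R1.
Rank is 1 with 2 unknowns, leaving x2 free.

infinitely many solutions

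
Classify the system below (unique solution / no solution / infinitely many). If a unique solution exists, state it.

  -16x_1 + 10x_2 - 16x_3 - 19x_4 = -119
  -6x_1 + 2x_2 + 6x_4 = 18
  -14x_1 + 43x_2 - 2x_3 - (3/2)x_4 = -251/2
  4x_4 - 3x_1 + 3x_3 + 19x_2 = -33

Row-reduce:
R1 ← R1 / (-16).
R2 ← R2 + 6·R1.
R3 ← R3 + 14·R1.
R4 ← R4 + 3·R1.
R2 ← R2 / (-7/4).
R1 ← R1 + 5/8·R2.
R3 ← R3 − 137/4·R2.
R4 ← R4 − 137/8·R2.
R3 ← R3 / (906/7).
R1 ← R1 + 8/7·R3.
R2 ← R2 + 24/7·R3.
R4 ← R4 − 453/7·R3.
Rank is 3 with 4 unknowns, leaving x_4 free.

infinitely many solutions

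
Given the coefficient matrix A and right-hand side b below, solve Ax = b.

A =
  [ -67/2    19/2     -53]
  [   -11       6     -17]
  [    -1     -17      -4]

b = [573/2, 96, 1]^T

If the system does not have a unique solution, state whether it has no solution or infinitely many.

no solution

Row-reduce:
R1 ← R1 / (-67/2).
R2 ← R2 + 11·R1.
R3 ← R3 + 1·R1.
R2 ← R2 / (193/67).
R1 ← R1 + 19/67·R2.
R3 ← R3 + 1158/67·R2.
Row 3 reduces to 0 = 4, a contradiction. The system is inconsistent.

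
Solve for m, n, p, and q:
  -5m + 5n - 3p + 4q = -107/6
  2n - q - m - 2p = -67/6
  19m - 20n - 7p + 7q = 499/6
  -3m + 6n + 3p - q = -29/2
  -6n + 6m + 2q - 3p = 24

Row-reduce the augmented matrix:
R1 ← R1 / (-5).
R2 ← R2 + 1·R1.
R3 ← R3 − 19·R1.
R4 ← R4 + 3·R1.
R5 ← R5 − 6·R1.
R1 ← R1 + 1·R2.
R3 ← R3 + 1·R2.
R4 ← R4 − 3·R2.
R3 ← R3 / (-99/5).
R1 ← R1 + 4/5·R3.
R2 ← R2 + 7/5·R3.
R4 ← R4 − 9·R3.
R5 ← R5 + 33/5·R3.
R4 ← R4 / (124/11).
R1 ← R1 + 113/33·R4.
R2 ← R2 + 107/33·R4.
R3 ← R3 + 34/33·R4.
R5 reduces to 0 = 0, so the extra equation is consistent.
Reading off the reduced rows gives m = 5/2, n = -5/3, p = 5/3, q = 2.

m = 5/2, n = -5/3, p = 5/3, q = 2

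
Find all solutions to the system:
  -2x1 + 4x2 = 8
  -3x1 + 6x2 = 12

infinitely many solutions

Row-reduce:
R1 ← R1 / (-2).
R2 ← R2 + 3·R1.
Rank is 1 with 2 unknowns, leaving x2 free.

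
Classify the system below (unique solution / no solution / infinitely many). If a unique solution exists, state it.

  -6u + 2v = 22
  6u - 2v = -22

infinitely many solutions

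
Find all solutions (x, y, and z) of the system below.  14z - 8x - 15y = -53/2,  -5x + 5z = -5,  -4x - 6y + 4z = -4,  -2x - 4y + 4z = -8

no solution

Row-reduce:
R1 ← R1 / (-8).
R2 ← R2 + 5·R1.
R3 ← R3 + 4·R1.
R4 ← R4 + 2·R1.
R2 ← R2 / (75/8).
R1 ← R1 − 15/8·R2.
R3 ← R3 − 3/2·R2.
R4 ← R4 + 1/4·R2.
R3 ← R3 / (-12/5).
R1 ← R1 + 1·R3.
R2 ← R2 + 2/5·R3.
R4 ← R4 − 2/5·R3.
Row 4 reduces to 0 = 1/6, a contradiction. The system is inconsistent.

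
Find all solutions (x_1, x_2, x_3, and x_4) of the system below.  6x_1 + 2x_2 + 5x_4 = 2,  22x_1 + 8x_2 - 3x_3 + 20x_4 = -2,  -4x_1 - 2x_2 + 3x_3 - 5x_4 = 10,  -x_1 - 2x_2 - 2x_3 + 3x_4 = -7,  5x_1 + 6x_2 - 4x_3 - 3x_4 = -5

no solution

Row-reduce:
R1 ← R1 / (6).
R2 ← R2 − 22·R1.
R3 ← R3 + 4·R1.
R4 ← R4 + 1·R1.
R5 ← R5 − 5·R1.
R2 ← R2 / (2/3).
R1 ← R1 − 1/3·R2.
R3 ← R3 + 2/3·R2.
R4 ← R4 + 5/3·R2.
R5 ← R5 − 13/3·R2.
Swap R3 and R4.
R3 ← R3 / (-19/2).
R1 ← R1 − 3/2·R3.
R2 ← R2 + 9/2·R3.
R5 ← R5 − 31/2·R3.
Swap R4 and R5.
R4 ← R4 / (-94/19).
R1 ← R1 − 24/19·R4.
R2 ← R2 + 49/38·R4.
R3 ← R3 + 16/19·R4.
Row 5 reduces to 0 = 2, a contradiction. The system is inconsistent.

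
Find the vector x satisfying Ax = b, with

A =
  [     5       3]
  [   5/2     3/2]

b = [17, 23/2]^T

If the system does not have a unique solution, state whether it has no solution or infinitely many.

no solution

Row-reduce:
R1 ← R1 / (5).
R2 ← R2 − 5/2·R1.
Row 2 reduces to 0 = 3, a contradiction. The system is inconsistent.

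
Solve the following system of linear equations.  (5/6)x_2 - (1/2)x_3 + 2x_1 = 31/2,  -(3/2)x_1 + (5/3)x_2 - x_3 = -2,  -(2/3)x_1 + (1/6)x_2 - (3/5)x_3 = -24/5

Row-reduce the augmented matrix:
R1 ← R1 / (2).
R2 ← R2 + 3/2·R1.
R3 ← R3 + 2/3·R1.
R2 ← R2 / (55/24).
R1 ← R1 − 5/12·R2.
R3 ← R3 − 4/9·R2.
R3 ← R3 / (-1/2).
R2 ← R2 + 3/5·R3.
Reading off the reduced rows gives x_1 = 6, x_2 = 6, x_3 = 3.

x_1 = 6, x_2 = 6, x_3 = 3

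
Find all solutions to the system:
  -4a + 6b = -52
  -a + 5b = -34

a = 4, b = -6

From equation 2: a = 34 + 5·b.
Substitute into equation 1 and solve: b = -6.
Then a = 4.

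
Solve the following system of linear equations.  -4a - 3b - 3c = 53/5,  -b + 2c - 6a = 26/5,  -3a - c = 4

a = -1, b = -6/5, c = -1

Row-reduce the augmented matrix:
R1 ← R1 / (-4).
R2 ← R2 + 6·R1.
R3 ← R3 + 3·R1.
R2 ← R2 / (7/2).
R1 ← R1 − 3/4·R2.
R3 ← R3 − 9/4·R2.
R3 ← R3 / (-41/14).
R1 ← R1 + 9/14·R3.
R2 ← R2 − 13/7·R3.
Reading off the reduced rows gives a = -1, b = -6/5, c = -1.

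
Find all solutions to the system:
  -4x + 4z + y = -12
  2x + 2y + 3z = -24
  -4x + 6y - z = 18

x = -3, y = 0, z = -6

Row-reduce the augmented matrix:
R1 ← R1 / (-4).
R2 ← R2 − 2·R1.
R3 ← R3 + 4·R1.
R2 ← R2 / (5/2).
R1 ← R1 + 1/4·R2.
R3 ← R3 − 5·R2.
R3 ← R3 / (-15).
R1 ← R1 + 1/2·R3.
R2 ← R2 − 2·R3.
Reading off the reduced rows gives x = -3, y = 0, z = -6.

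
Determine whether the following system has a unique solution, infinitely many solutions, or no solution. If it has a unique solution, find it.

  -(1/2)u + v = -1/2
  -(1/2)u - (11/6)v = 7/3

u = -1, v = -1

From equation 1: v = -1/2 + 1/2·u.
Substitute into equation 2 and solve: u = -1.
Then v = -1.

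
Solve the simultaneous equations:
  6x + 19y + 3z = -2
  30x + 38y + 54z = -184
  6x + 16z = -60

infinitely many solutions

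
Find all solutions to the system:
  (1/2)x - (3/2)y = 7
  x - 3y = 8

Row-reduce:
R1 ← R1 / (1/2).
R2 ← R2 − 1·R1.
Row 2 reduces to 0 = -6, a contradiction. The system is inconsistent.

no solution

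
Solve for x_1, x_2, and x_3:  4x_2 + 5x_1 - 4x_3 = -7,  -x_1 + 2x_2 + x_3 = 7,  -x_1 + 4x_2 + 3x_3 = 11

x_1 = -3, x_2 = 2, x_3 = 0

Row-reduce the augmented matrix:
R1 ← R1 / (5).
R2 ← R2 + 1·R1.
R3 ← R3 + 1·R1.
R2 ← R2 / (14/5).
R1 ← R1 − 4/5·R2.
R3 ← R3 − 24/5·R2.
R3 ← R3 / (13/7).
R1 ← R1 + 6/7·R3.
R2 ← R2 − 1/14·R3.
Reading off the reduced rows gives x_1 = -3, x_2 = 2, x_3 = 0.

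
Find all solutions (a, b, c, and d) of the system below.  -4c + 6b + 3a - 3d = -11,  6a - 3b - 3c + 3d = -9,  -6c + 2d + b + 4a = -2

Row-reduce:
R1 ← R1 / (3).
R2 ← R2 − 6·R1.
R3 ← R3 − 4·R1.
R2 ← R2 / (-15).
R1 ← R1 − 2·R2.
R3 ← R3 + 7·R2.
R3 ← R3 / (-3).
R1 ← R1 + 2/3·R3.
R2 ← R2 + 1/3·R3.
Rank is 3 with 4 unknowns, leaving d free.

infinitely many solutions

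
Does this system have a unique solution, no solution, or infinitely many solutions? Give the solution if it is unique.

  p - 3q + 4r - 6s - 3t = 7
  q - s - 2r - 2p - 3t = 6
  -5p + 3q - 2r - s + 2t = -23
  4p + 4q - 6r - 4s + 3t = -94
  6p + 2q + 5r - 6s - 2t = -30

p = -3, q = -4, r = 4, s = 6, t = -6

Row-reduce the augmented matrix:
R2 ← R2 + 2·R1.
R3 ← R3 + 5·R1.
R4 ← R4 − 4·R1.
R5 ← R5 − 6·R1.
R2 ← R2 / (-5).
R1 ← R1 + 3·R2.
R3 ← R3 + 12·R2.
R4 ← R4 − 16·R2.
R5 ← R5 − 20·R2.
R3 ← R3 / (18/5).
R1 ← R1 − 2/5·R3.
R2 ← R2 + 6/5·R3.
R4 ← R4 + 14/5·R3.
R5 ← R5 − 5·R3.
R4 ← R4 / (-193/9).
R1 ← R1 − 16/9·R4.
R2 ← R2 − 8/3·R4.
R3 ← R3 − 1/18·R4.
R5 ← R5 + 401/18·R4.
R5 ← R5 / (-9479/386).
R1 ← R1 − 165/193·R5.
R2 ← R2 − 730/193·R5.
R3 ← R3 − 915/386·R5.
R4 ← R4 − 64/193·R5.
Reading off the reduced rows gives p = -3, q = -4, r = 4, s = 6, t = -6.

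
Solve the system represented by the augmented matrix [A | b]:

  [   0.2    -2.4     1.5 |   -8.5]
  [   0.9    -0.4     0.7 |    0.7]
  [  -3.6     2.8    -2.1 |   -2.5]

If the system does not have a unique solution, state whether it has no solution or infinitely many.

Row-reduce the augmented matrix:
R1 ← R1 / (1/5).
R2 ← R2 − 9/10·R1.
R3 ← R3 + 18/5·R1.
R2 ← R2 / (52/5).
R1 ← R1 + 12·R2.
R3 ← R3 + 202/5·R2.
R3 ← R3 / (727/520).
R1 ← R1 − 27/52·R3.
R2 ← R2 + 121/208·R3.
Reading off the reduced rows gives x_1 = 4, x_2 = 2, x_3 = -3.

x_1 = 4, x_2 = 2, x_3 = -3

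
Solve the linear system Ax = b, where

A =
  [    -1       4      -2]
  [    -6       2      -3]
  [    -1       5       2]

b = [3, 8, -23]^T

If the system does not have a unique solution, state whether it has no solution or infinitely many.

x_1 = 1, x_2 = -2, x_3 = -6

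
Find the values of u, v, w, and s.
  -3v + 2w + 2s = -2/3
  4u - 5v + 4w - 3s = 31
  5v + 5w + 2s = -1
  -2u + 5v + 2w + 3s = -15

u = 3, v = -2/3, w = 5/3, s = -3

Row-reduce the augmented matrix:
Swap R1 and R2.
R1 ← R1 / (4).
R4 ← R4 + 2·R1.
R2 ← R2 / (-3).
R1 ← R1 + 5/4·R2.
R3 ← R3 − 5·R2.
R4 ← R4 − 5/2·R2.
R3 ← R3 / (25/3).
R1 ← R1 − 1/6·R3.
R2 ← R2 + 2/3·R3.
R4 ← R4 − 17/3·R3.
R4 ← R4 / (-23/50).
R1 ← R1 + 169/100·R4.
R2 ← R2 + 6/25·R4.
R3 ← R3 − 16/25·R4.
Reading off the reduced rows gives u = 3, v = -2/3, w = 5/3, s = -3.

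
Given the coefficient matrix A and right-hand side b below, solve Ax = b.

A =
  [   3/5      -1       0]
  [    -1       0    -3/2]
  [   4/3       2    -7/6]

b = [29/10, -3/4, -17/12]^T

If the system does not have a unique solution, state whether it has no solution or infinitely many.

Row-reduce the augmented matrix:
R1 ← R1 / (3/5).
R2 ← R2 + 1·R1.
R3 ← R3 − 4/3·R1.
R2 ← R2 / (-5/3).
R1 ← R1 + 5/3·R2.
R3 ← R3 − 38/9·R2.
R3 ← R3 / (-149/30).
R1 ← R1 − 3/2·R3.
R2 ← R2 − 9/10·R3.
Reading off the reduced rows gives x_1 = 3/2, x_2 = -2, x_3 = -1/2.

x_1 = 3/2, x_2 = -2, x_3 = -1/2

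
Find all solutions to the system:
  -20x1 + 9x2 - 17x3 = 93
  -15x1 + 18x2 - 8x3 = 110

Row-reduce:
R1 ← R1 / (-20).
R2 ← R2 + 15·R1.
R2 ← R2 / (45/4).
R1 ← R1 + 9/20·R2.
Rank is 2 with 3 unknowns, leaving x3 free.

infinitely many solutions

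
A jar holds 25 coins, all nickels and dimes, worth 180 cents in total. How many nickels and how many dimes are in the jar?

nickels: 14, dimes: 11

Let n = nickels, d = dimes.
  n + d = 25
  5n + 10d = 180
Row-reduce the augmented matrix:
R2 ← R2 − 5·R1.
R2 ← R2 / (5).
R1 ← R1 − 1·R2.
Reading off the reduced rows gives n = 14, d = 11.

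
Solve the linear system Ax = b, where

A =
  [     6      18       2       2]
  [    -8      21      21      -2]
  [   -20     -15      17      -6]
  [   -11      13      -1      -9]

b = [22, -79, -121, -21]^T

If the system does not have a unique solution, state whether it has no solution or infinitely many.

no solution

Row-reduce:
R1 ← R1 / (6).
R2 ← R2 + 8·R1.
R3 ← R3 + 20·R1.
R4 ← R4 + 11·R1.
R2 ← R2 / (45).
R1 ← R1 − 3·R2.
R3 ← R3 − 45·R2.
R4 ← R4 − 46·R2.
Swap R3 and R4.
R3 ← R3 / (-2906/135).
R1 ← R1 + 56/45·R3.
R2 ← R2 − 71/135·R3.
Row 4 reduces to 0 = 2, a contradiction. The system is inconsistent.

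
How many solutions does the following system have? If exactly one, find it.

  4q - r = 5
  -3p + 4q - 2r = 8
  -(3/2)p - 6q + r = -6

Row-reduce:
Swap R1 and R2.
R1 ← R1 / (-3).
R3 ← R3 + 3/2·R1.
R2 ← R2 / (4).
R1 ← R1 + 4/3·R2.
R3 ← R3 + 8·R2.
Rank is 2 with 3 unknowns, leaving r free.

infinitely many solutions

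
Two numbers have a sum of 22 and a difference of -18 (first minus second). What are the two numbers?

first number: 2, second number: 20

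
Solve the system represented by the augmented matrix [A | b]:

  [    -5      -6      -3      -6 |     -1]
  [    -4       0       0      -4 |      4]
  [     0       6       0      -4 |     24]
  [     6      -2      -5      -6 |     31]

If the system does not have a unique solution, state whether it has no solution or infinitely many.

x_1 = 2, x_2 = 2, x_3 = -1, x_4 = -3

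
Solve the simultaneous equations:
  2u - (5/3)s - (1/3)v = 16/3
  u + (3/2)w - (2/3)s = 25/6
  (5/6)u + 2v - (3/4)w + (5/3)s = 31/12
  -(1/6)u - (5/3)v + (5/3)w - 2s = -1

u = 6, v = -5, w = 1, s = 5

Row-reduce the augmented matrix:
R1 ← R1 / (2).
R2 ← R2 − 1·R1.
R3 ← R3 − 5/6·R1.
R4 ← R4 + 1/6·R1.
R2 ← R2 / (1/6).
R1 ← R1 + 1/6·R2.
R3 ← R3 − 77/36·R2.
R4 ← R4 + 61/36·R2.
R3 ← R3 / (-20).
R1 ← R1 − 3/2·R3.
R2 ← R2 − 9·R3.
R4 ← R4 − 203/12·R3.
R4 ← R4 / (-277/1080).
R1 ← R1 + 13/20·R4.
R2 ← R2 − 11/10·R4.
R3 ← R3 + 1/90·R4.
Reading off the reduced rows gives u = 6, v = -5, w = 1, s = 5.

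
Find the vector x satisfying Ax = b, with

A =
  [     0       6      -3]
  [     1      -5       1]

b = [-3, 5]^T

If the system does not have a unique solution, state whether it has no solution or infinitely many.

Row-reduce:
Swap R1 and R2.
R2 ← R2 / (6).
R1 ← R1 + 5·R2.
Rank is 2 with 3 unknowns, leaving x_3 free.

infinitely many solutions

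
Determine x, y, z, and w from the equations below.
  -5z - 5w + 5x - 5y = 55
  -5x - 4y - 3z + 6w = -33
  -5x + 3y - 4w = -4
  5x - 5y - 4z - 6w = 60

x = 3, y = -3, z = 0, w = -5

Row-reduce the augmented matrix:
R1 ← R1 / (5).
R2 ← R2 + 5·R1.
R3 ← R3 + 5·R1.
R4 ← R4 − 5·R1.
R2 ← R2 / (-9).
R1 ← R1 + 1·R2.
R3 ← R3 + 2·R2.
R3 ← R3 / (-29/9).
R1 ← R1 + 1/9·R3.
R2 ← R2 − 8/9·R3.
R4 ← R4 − 1·R3.
R4 ← R4 / (-112/29).
R1 ← R1 + 23/29·R4.
R2 ← R2 + 77/29·R4.
R3 ← R3 − 83/29·R4.
Reading off the reduced rows gives x = 3, y = -3, z = 0, w = -5.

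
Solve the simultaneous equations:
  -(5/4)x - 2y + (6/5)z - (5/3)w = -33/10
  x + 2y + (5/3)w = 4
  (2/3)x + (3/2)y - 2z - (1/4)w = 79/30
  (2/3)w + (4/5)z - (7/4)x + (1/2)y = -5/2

x = 2, y = 2, z = 1, w = -6/5

Row-reduce the augmented matrix:
R1 ← R1 / (-5/4).
R2 ← R2 − 1·R1.
R3 ← R3 − 2/3·R1.
R4 ← R4 + 7/4·R1.
R2 ← R2 / (2/5).
R1 ← R1 − 8/5·R2.
R3 ← R3 − 13/30·R2.
R4 ← R4 − 33/10·R2.
R3 ← R3 / (-12/5).
R1 ← R1 + 24/5·R3.
R2 ← R2 − 12/5·R3.
R4 ← R4 + 44/5·R3.
R4 ← R4 / (23/4).
R1 ← R1 − 3·R4.
R2 ← R2 + 2/3·R4.
R3 ← R3 − 5/8·R4.
Reading off the reduced rows gives x = 2, y = 2, z = 1, w = -6/5.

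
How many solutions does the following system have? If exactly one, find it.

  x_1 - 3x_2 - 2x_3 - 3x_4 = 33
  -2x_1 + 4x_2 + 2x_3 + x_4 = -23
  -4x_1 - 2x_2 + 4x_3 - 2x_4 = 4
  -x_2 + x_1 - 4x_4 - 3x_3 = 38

Row-reduce the augmented matrix:
R2 ← R2 + 2·R1.
R3 ← R3 + 4·R1.
R4 ← R4 − 1·R1.
R2 ← R2 / (-2).
R1 ← R1 + 3·R2.
R3 ← R3 + 14·R2.
R4 ← R4 − 2·R2.
R3 ← R3 / (10).
R1 ← R1 − 1·R3.
R2 ← R2 − 1·R3.
R4 ← R4 + 3·R3.
R4 ← R4 / (3/10).
R1 ← R1 − 12/5·R4.
R2 ← R2 − 2/5·R4.
R3 ← R3 − 21/10·R4.
Reading off the reduced rows gives x_1 = -3, x_2 = -3, x_3 = -6, x_4 = -5.

x_1 = -3, x_2 = -3, x_3 = -6, x_4 = -5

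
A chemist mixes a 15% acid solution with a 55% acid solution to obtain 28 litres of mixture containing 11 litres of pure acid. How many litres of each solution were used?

Let a = litres of solution A, b = litres of solution B.
  b + a = 28
  (3/20)a + (11/20)b = 11
Row-reduce the augmented matrix:
R2 ← R2 − 3/20·R1.
R2 ← R2 / (2/5).
R1 ← R1 − 1·R2.
Reading off the reduced rows gives a = 11, b = 17.

litres of solution A: 11, litres of solution B: 17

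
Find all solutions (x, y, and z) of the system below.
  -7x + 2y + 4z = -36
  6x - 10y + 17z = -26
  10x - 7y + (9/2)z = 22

no solution

Row-reduce:
R1 ← R1 / (-7).
R2 ← R2 − 6·R1.
R3 ← R3 − 10·R1.
R2 ← R2 / (-58/7).
R1 ← R1 + 2/7·R2.
R3 ← R3 + 29/7·R2.
Row 3 reduces to 0 = -1, a contradiction. The system is inconsistent.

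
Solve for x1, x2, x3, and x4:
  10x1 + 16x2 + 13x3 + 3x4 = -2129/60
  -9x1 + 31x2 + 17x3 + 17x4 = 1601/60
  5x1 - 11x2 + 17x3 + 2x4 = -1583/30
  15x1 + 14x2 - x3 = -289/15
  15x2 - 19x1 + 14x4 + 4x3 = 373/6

x1 = -2, x2 = 3/5, x3 = -7/3, x4 = 7/4

Row-reduce the augmented matrix:
R1 ← R1 / (10).
R2 ← R2 + 9·R1.
R3 ← R3 − 5·R1.
R4 ← R4 − 15·R1.
R5 ← R5 + 19·R1.
R2 ← R2 / (227/5).
R1 ← R1 − 8/5·R2.
R3 ← R3 + 19·R2.
R4 ← R4 + 10·R2.
R5 ← R5 − 227/5·R2.
R3 ← R3 / (5110/227).
R1 ← R1 − 131/454·R3.
R2 ← R2 − 287/454·R3.
R4 ← R4 + 6437/454·R3.
R4 ← R4 / (10929/2044).
R1 ← R1 + 1035/2044·R4.
R2 ← R2 − 55/292·R4.
R3 ← R3 − 397/1022·R4.
R5 reduces to 0 = 0, so the extra equation is consistent.
Reading off the reduced rows gives x1 = -2, x2 = 3/5, x3 = -7/3, x4 = 7/4.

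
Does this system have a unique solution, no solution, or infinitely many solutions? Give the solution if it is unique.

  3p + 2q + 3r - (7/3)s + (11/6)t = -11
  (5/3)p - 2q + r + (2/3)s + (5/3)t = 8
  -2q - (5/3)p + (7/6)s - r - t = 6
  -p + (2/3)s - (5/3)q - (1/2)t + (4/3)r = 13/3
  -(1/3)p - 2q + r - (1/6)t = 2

no solution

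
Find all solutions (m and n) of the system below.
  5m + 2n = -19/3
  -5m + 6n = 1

Row-reduce the augmented matrix:
R1 ← R1 / (5).
R2 ← R2 + 5·R1.
R2 ← R2 / (8).
R1 ← R1 − 2/5·R2.
Reading off the reduced rows gives m = -1, n = -2/3.

m = -1, n = -2/3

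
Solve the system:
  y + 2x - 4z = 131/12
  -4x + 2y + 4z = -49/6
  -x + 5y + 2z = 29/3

x = 11/4, y = 11/4, z = -2/3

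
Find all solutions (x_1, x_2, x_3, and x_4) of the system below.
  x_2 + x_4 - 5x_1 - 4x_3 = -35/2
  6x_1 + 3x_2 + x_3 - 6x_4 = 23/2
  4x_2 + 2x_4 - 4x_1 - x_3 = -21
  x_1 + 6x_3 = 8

Row-reduce the augmented matrix:
R1 ← R1 / (-5).
R2 ← R2 − 6·R1.
R3 ← R3 + 4·R1.
R4 ← R4 − 1·R1.
R2 ← R2 / (21/5).
R1 ← R1 + 1/5·R2.
R3 ← R3 − 16/5·R2.
R4 ← R4 − 1/5·R2.
R3 ← R3 / (107/21).
R1 ← R1 − 13/21·R3.
R2 ← R2 + 19/21·R3.
R4 ← R4 − 113/21·R3.
R4 ← R4 / (-503/107).
R1 ← R1 + 109/107·R4.
R2 ← R2 + 30/107·R4.
R3 ← R3 − 102/107·R4.
Reading off the reduced rows gives x_1 = 2, x_2 = -5/2, x_3 = 1, x_4 = -1.

x_1 = 2, x_2 = -5/2, x_3 = 1, x_4 = -1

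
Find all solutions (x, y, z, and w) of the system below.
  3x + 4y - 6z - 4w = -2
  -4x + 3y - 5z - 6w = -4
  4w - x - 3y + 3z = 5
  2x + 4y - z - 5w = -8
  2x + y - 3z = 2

no solution

Row-reduce:
R1 ← R1 / (3).
R2 ← R2 + 4·R1.
R3 ← R3 + 1·R1.
R4 ← R4 − 2·R1.
R5 ← R5 − 2·R1.
R2 ← R2 / (25/3).
R1 ← R1 − 4/3·R2.
R3 ← R3 + 5/3·R2.
R4 ← R4 − 4/3·R2.
R5 ← R5 + 5/3·R2.
R3 ← R3 / (-8/5).
R1 ← R1 − 2/25·R3.
R2 ← R2 + 39/25·R3.
R4 ← R4 − 127/25·R3.
R5 ← R5 + 8/5·R3.
R4 ← R4 / (3/4).
R1 ← R1 − 1/2·R4.
R2 ← R2 + 7/4·R4.
R3 ← R3 + 1/4·R4.
Row 5 reduces to 0 = -1, a contradiction. The system is inconsistent.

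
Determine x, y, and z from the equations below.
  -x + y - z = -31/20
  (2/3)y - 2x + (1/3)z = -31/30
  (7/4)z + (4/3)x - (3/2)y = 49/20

x = 3/4, y = 1/5, z = 1

Row-reduce the augmented matrix:
R1 ← R1 / (-1).
R2 ← R2 + 2·R1.
R3 ← R3 − 4/3·R1.
R2 ← R2 / (-4/3).
R1 ← R1 + 1·R2.
R3 ← R3 + 1/6·R2.
R3 ← R3 / (1/8).
R1 ← R1 + 3/4·R3.
R2 ← R2 + 7/4·R3.
Reading off the reduced rows gives x = 3/4, y = 1/5, z = 1.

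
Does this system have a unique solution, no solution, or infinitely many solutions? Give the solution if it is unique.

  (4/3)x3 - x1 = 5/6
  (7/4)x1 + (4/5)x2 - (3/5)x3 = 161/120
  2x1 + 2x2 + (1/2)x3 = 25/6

x1 = 1/2, x2 = 4/3, x3 = 1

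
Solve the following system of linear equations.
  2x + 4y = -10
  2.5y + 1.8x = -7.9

x = -3, y = -1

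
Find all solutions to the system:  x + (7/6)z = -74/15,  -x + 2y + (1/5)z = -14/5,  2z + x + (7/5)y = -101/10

Row-reduce the augmented matrix:
R2 ← R2 + 1·R1.
R3 ← R3 − 1·R1.
R2 ← R2 / (2).
R3 ← R3 − 7/5·R2.
R3 ← R3 / (-37/300).
R1 ← R1 − 7/6·R3.
R2 ← R2 − 41/60·R3.
Reading off the reduced rows gives x = -13/5, y = -5/2, z = -2.

x = -13/5, y = -5/2, z = -2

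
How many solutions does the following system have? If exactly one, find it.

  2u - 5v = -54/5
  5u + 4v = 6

Row-reduce the augmented matrix:
R1 ← R1 / (2).
R2 ← R2 − 5·R1.
R2 ← R2 / (33/2).
R1 ← R1 + 5/2·R2.
Reading off the reduced rows gives u = -2/5, v = 2.

u = -2/5, v = 2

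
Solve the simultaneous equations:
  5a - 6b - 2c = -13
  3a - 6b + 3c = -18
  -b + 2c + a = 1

Row-reduce the augmented matrix:
R1 ← R1 / (5).
R2 ← R2 − 3·R1.
R3 ← R3 − 1·R1.
R2 ← R2 / (-12/5).
R1 ← R1 + 6/5·R2.
R3 ← R3 − 1/5·R2.
R3 ← R3 / (11/4).
R1 ← R1 + 5/2·R3.
R2 ← R2 + 7/4·R3.
Reading off the reduced rows gives a = 5, b = 6, c = 1.

a = 5, b = 6, c = 1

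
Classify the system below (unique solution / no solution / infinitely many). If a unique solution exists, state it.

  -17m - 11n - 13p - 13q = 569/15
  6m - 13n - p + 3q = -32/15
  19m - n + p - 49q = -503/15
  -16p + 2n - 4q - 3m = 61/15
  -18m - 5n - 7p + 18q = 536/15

m = -9/5, n = -2/3, p = 0, q = 0

Row-reduce the augmented matrix:
R1 ← R1 / (-17).
R2 ← R2 − 6·R1.
R3 ← R3 − 19·R1.
R4 ← R4 + 3·R1.
R5 ← R5 + 18·R1.
R2 ← R2 / (-287/17).
R1 ← R1 − 11/17·R2.
R3 ← R3 + 226/17·R2.
R4 ← R4 − 67/17·R2.
R5 ← R5 − 113/17·R2.
R3 ← R3 / (-2620/287).
R1 ← R1 − 158/287·R3.
R2 ← R2 − 95/287·R3.
R4 ← R4 + 4308/287·R3.
R5 ← R5 − 1310/287·R3.
R4 ← R4 / (65714/655).
R1 ← R1 + 1999/655·R4.
R2 ← R2 + 567/262·R4.
R3 ← R3 − 8937/1310·R4.
R5 reduces to 0 = 0, so the extra equation is consistent.
Reading off the reduced rows gives m = -9/5, n = -2/3, p = 0, q = 0.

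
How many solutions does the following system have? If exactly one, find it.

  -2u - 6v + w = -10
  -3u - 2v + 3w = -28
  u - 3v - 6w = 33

u = 6, v = -1, w = -4

Row-reduce the augmented matrix:
R1 ← R1 / (-2).
R2 ← R2 + 3·R1.
R3 ← R3 − 1·R1.
R2 ← R2 / (7).
R1 ← R1 − 3·R2.
R3 ← R3 + 6·R2.
R3 ← R3 / (-59/14).
R1 ← R1 + 8/7·R3.
R2 ← R2 − 3/14·R3.
Reading off the reduced rows gives u = 6, v = -1, w = -4.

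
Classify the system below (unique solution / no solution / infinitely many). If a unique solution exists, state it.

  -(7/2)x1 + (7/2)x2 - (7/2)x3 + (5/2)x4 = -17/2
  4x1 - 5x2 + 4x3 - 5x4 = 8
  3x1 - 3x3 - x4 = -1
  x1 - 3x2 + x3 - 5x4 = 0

Row-reduce:
R1 ← R1 / (-7/2).
R2 ← R2 − 4·R1.
R3 ← R3 − 3·R1.
R4 ← R4 − 1·R1.
R2 ← R2 / (-1).
R1 ← R1 + 1·R2.
R3 ← R3 − 3·R2.
R4 ← R4 + 2·R2.
R3 ← R3 / (-6).
R1 ← R1 − 1·R3.
Row 4 reduces to 0 = 1, a contradiction. The system is inconsistent.

no solution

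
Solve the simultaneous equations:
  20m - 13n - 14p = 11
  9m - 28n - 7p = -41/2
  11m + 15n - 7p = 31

Row-reduce:
R1 ← R1 / (20).
R2 ← R2 − 9·R1.
R3 ← R3 − 11·R1.
R2 ← R2 / (-443/20).
R1 ← R1 + 13/20·R2.
R3 ← R3 − 443/20·R2.
Row 3 reduces to 0 = -1/2, a contradiction. The system is inconsistent.

no solution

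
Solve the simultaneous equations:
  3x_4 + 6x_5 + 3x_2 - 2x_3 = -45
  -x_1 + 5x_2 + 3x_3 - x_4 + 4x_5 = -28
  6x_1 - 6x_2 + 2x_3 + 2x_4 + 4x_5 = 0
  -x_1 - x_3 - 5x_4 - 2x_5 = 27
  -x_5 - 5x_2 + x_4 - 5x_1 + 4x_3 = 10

x_1 = 1, x_2 = -3, x_3 = 0, x_4 = -4, x_5 = -4

Row-reduce the augmented matrix:
Swap R1 and R2.
R1 ← R1 / (-1).
R3 ← R3 − 6·R1.
R4 ← R4 + 1·R1.
R5 ← R5 + 5·R1.
R2 ← R2 / (3).
R1 ← R1 + 5·R2.
R3 ← R3 − 24·R2.
R4 ← R4 + 5·R2.
R5 ← R5 + 30·R2.
R3 ← R3 / (36).
R1 ← R1 + 19/3·R3.
R2 ← R2 + 2/3·R3.
R4 ← R4 + 22/3·R3.
R5 ← R5 + 31·R3.
R4 ← R4 / (-127/27).
R1 ← R1 − 29/27·R4.
R2 ← R2 − 13/27·R4.
R3 ← R3 + 7/9·R4.
R5 ← R5 − 107/9·R4.
R5 ← R5 / (2742/127).
R1 ← R1 − 313/127·R5.
R2 ← R2 − 206/127·R5.
R3 ← R3 + 69/127·R5.
R4 ← R4 − 2/127·R5.
Reading off the reduced rows gives x_1 = 1, x_2 = -3, x_3 = 0, x_4 = -4, x_5 = -4.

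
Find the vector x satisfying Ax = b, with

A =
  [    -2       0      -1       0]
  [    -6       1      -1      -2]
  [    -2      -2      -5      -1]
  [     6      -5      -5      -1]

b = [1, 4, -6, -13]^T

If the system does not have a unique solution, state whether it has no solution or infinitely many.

Row-reduce the augmented matrix:
R1 ← R1 / (-2).
R2 ← R2 + 6·R1.
R3 ← R3 + 2·R1.
R4 ← R4 − 6·R1.
R3 ← R3 + 2·R2.
R4 ← R4 + 5·R2.
Swap R3 and R4.
R3 ← R3 / (2).
R1 ← R1 − 1/2·R3.
R2 ← R2 − 2·R3.
R4 ← R4 / (-5).
R1 ← R1 − 11/4·R4.
R2 ← R2 − 9·R4.
R3 ← R3 + 11/2·R4.
Reading off the reduced rows gives x_1 = -2, x_2 = -3, x_3 = 3, x_4 = 1.

x_1 = -2, x_2 = -3, x_3 = 3, x_4 = 1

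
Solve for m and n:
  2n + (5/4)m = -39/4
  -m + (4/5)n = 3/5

m = -3, n = -3

From equation 2: m = -3/5 + 4/5·n.
Substitute into equation 1 and solve: n = -3.
Then m = -3.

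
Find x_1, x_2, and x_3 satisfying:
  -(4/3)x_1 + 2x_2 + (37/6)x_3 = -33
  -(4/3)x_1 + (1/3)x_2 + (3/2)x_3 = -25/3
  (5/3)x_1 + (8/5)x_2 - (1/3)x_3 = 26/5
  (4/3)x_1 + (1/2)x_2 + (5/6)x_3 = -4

x_1 = 0, x_2 = 2, x_3 = -6

Row-reduce the augmented matrix:
R1 ← R1 / (-4/3).
R2 ← R2 + 4/3·R1.
R3 ← R3 − 5/3·R1.
R4 ← R4 − 4/3·R1.
R2 ← R2 / (-5/3).
R1 ← R1 + 3/2·R2.
R3 ← R3 − 41/10·R2.
R4 ← R4 − 5/2·R2.
R3 ← R3 / (-821/200).
R1 ← R1 + 17/40·R3.
R2 ← R2 − 14/5·R3.
R4 reduces to 0 = 0, so the extra equation is consistent.
Reading off the reduced rows gives x_1 = 0, x_2 = 2, x_3 = -6.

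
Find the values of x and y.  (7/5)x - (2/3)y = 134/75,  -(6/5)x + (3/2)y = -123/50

Row-reduce the augmented matrix:
R1 ← R1 / (7/5).
R2 ← R2 + 6/5·R1.
R2 ← R2 / (13/14).
R1 ← R1 + 10/21·R2.
Reading off the reduced rows gives x = 4/5, y = -1.

x = 4/5, y = -1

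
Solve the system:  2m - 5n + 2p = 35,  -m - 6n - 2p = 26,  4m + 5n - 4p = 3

Row-reduce the augmented matrix:
R1 ← R1 / (2).
R2 ← R2 + 1·R1.
R3 ← R3 − 4·R1.
R2 ← R2 / (-17/2).
R1 ← R1 + 5/2·R2.
R3 ← R3 − 15·R2.
R3 ← R3 / (-166/17).
R1 ← R1 − 22/17·R3.
R2 ← R2 − 2/17·R3.
Reading off the reduced rows gives m = 6, n = -5, p = -1.

m = 6, n = -5, p = -1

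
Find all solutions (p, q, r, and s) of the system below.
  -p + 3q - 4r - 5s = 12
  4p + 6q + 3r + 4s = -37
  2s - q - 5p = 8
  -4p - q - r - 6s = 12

Row-reduce the augmented matrix:
R1 ← R1 / (-1).
R2 ← R2 − 4·R1.
R3 ← R3 + 5·R1.
R4 ← R4 + 4·R1.
R2 ← R2 / (18).
R1 ← R1 + 3·R2.
R3 ← R3 + 16·R2.
R4 ← R4 + 13·R2.
R3 ← R3 / (76/9).
R1 ← R1 − 11/6·R3.
R2 ← R2 + 13/18·R3.
R4 ← R4 − 101/18·R3.
R4 ← R4 / (-919/152).
R1 ← R1 + 67/152·R4.
R2 ← R2 − 31/152·R4.
R3 ← R3 − 115/76·R4.
Reading off the reduced rows gives p = -1, q = -3, r = -5, s = 0.

p = -1, q = -3, r = -5, s = 0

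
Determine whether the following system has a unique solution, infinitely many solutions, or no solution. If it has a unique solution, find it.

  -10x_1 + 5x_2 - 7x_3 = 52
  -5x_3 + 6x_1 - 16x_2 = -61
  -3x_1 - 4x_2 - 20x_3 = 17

Row-reduce the augmented matrix:
R1 ← R1 / (-10).
R2 ← R2 − 6·R1.
R3 ← R3 + 3·R1.
R2 ← R2 / (-13).
R1 ← R1 + 1/2·R2.
R3 ← R3 + 11/2·R2.
R3 ← R3 / (-1821/130).
R1 ← R1 − 137/130·R3.
R2 ← R2 − 46/65·R3.
Reading off the reduced rows gives x_1 = -3, x_2 = 3, x_3 = -1.

x_1 = -3, x_2 = 3, x_3 = -1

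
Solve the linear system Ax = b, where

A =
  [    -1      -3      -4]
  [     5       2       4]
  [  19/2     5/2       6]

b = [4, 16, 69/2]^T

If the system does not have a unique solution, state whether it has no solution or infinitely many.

Row-reduce:
R1 ← R1 / (-1).
R2 ← R2 − 5·R1.
R3 ← R3 − 19/2·R1.
R2 ← R2 / (-13).
R1 ← R1 − 3·R2.
R3 ← R3 + 26·R2.
Row 3 reduces to 0 = 1/2, a contradiction. The system is inconsistent.

no solution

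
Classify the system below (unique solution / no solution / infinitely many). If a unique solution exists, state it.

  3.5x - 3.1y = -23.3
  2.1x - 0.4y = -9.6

x = -4, y = 3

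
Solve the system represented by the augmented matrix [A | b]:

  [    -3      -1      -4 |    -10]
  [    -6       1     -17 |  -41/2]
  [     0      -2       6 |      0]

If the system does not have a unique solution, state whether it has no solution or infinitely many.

Row-reduce:
R1 ← R1 / (-3).
R2 ← R2 + 6·R1.
R2 ← R2 / (3).
R1 ← R1 − 1/3·R2.
R3 ← R3 + 2·R2.
Row 3 reduces to 0 = -1/3, a contradiction. The system is inconsistent.

no solution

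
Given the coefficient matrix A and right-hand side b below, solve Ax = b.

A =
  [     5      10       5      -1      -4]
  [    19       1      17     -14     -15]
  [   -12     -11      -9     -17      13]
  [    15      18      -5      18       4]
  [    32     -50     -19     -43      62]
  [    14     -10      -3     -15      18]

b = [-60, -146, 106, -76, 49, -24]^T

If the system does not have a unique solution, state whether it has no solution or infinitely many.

no solution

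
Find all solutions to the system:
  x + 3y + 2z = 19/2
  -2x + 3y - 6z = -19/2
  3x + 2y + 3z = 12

Row-reduce the augmented matrix:
R2 ← R2 + 2·R1.
R3 ← R3 − 3·R1.
R2 ← R2 / (9).
R1 ← R1 − 3·R2.
R3 ← R3 + 7·R2.
R3 ← R3 / (-41/9).
R1 ← R1 − 8/3·R3.
R2 ← R2 + 2/9·R3.
Reading off the reduced rows gives x = 1, y = 3/2, z = 2.

x = 1, y = 3/2, z = 2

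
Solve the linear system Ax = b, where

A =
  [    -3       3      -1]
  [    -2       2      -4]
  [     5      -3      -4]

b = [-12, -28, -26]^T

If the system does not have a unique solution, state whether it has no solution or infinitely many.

Row-reduce the augmented matrix:
R1 ← R1 / (-3).
R2 ← R2 + 2·R1.
R3 ← R3 − 5·R1.
Swap R2 and R3.
R2 ← R2 / (2).
R1 ← R1 + 1·R2.
R3 ← R3 / (-10/3).
R1 ← R1 + 5/2·R3.
R2 ← R2 + 17/6·R3.
Reading off the reduced rows gives x_1 = -4, x_2 = -6, x_3 = 6.

x_1 = -4, x_2 = -6, x_3 = 6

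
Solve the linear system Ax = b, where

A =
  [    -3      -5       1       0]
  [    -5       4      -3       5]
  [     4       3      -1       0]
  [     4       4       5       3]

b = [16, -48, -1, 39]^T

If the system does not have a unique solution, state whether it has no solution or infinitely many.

Row-reduce the augmented matrix:
R1 ← R1 / (-3).
R2 ← R2 + 5·R1.
R3 ← R3 − 4·R1.
R4 ← R4 − 4·R1.
R2 ← R2 / (37/3).
R1 ← R1 − 5/3·R2.
R3 ← R3 + 11/3·R2.
R4 ← R4 + 8/3·R2.
R3 ← R3 / (-39/37).
R1 ← R1 − 11/37·R3.
R2 ← R2 + 14/37·R3.
R4 ← R4 − 197/37·R3.
R4 ← R4 / (452/39).
R1 ← R1 + 10/39·R4.
R2 ← R2 + 5/39·R4.
R3 ← R3 + 55/39·R4.
Reading off the reduced rows gives x_1 = 5, x_2 = -5, x_3 = 6, x_4 = 3.

x_1 = 5, x_2 = -5, x_3 = 6, x_4 = 3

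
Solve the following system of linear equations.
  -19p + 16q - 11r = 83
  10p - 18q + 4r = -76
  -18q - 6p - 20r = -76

p = -3, q = 3, r = 2

Row-reduce the augmented matrix:
R1 ← R1 / (-19).
R2 ← R2 − 10·R1.
R3 ← R3 + 6·R1.
R2 ← R2 / (-182/19).
R1 ← R1 + 16/19·R2.
R3 ← R3 + 438/19·R2.
R3 ← R3 / (-1112/91).
R1 ← R1 − 67/91·R3.
R2 ← R2 − 17/91·R3.
Reading off the reduced rows gives p = -3, q = 3, r = 2.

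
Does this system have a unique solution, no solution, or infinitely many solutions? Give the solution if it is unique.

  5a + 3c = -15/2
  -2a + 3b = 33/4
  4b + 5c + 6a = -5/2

Row-reduce the augmented matrix:
R1 ← R1 / (5).
R2 ← R2 + 2·R1.
R3 ← R3 − 6·R1.
R2 ← R2 / (3).
R3 ← R3 − 4·R2.
R3 ← R3 / (-1/5).
R1 ← R1 − 3/5·R3.
R2 ← R2 − 2/5·R3.
Reading off the reduced rows gives a = -3, b = 3/4, c = 5/2.

a = -3, b = 3/4, c = 5/2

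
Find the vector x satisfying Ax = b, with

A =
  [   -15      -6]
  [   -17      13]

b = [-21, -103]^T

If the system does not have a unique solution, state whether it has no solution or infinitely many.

x_1 = 3, x_2 = -4

Row-reduce the augmented matrix:
R1 ← R1 / (-15).
R2 ← R2 + 17·R1.
R2 ← R2 / (99/5).
R1 ← R1 − 2/5·R2.
Reading off the reduced rows gives x_1 = 3, x_2 = -4.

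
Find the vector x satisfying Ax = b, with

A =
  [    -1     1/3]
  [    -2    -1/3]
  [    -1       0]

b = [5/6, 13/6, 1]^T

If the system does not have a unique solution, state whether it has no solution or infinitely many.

Row-reduce the augmented matrix:
R1 ← R1 / (-1).
R2 ← R2 + 2·R1.
R3 ← R3 + 1·R1.
R2 ← R2 / (-1).
R1 ← R1 + 1/3·R2.
R3 ← R3 + 1/3·R2.
R3 reduces to 0 = 0, so the extra equation is consistent.
Reading off the reduced rows gives x_1 = -1, x_2 = -1/2.

x_1 = -1, x_2 = -1/2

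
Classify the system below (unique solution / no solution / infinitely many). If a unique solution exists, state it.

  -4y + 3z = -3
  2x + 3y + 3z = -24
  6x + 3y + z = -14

x = 0, y = -3, z = -5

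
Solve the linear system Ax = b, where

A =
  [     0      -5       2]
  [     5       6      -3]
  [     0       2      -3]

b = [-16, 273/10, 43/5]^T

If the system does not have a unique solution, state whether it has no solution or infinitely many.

x_1 = 3/2, x_2 = 14/5, x_3 = -1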